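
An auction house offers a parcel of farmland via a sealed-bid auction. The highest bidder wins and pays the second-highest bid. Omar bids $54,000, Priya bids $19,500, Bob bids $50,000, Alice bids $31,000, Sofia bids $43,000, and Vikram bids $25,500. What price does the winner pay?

Ordered from highest: Omar $54,000; Bob $50,000; Sofia $43,000; Alice $31,000; Vikram $25,500; Priya $19,500.
Omar has the highest bid, so Omar wins.
The second-highest bid is $50,000, so that is what Omar pays.

The winner pays $50,000.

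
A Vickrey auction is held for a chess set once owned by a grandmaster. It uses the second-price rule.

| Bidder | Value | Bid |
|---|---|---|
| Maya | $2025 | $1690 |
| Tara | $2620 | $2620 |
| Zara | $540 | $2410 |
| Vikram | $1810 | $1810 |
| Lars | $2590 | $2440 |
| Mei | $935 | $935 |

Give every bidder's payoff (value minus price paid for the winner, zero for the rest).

Maya $0, Tara $180, Zara $0, Vikram $0, Lars $0, Mei $0.

Bids in descending order: Tara $2620, then Lars $2440, then Zara $2410, then Vikram $1810, then Maya $1690, then Mei $935.
Tara has the top bid and wins; the price is the second-highest bid, $2440.
Tara's payoff = $2620 − $2440 = $180. All other bidders lose, so their payoff is 0.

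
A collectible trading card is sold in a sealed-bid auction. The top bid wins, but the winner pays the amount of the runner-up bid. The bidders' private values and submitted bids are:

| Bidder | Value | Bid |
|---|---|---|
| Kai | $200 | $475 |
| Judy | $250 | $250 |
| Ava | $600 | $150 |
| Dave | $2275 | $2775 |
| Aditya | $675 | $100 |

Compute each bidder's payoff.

Ranking the bids: Dave $2775; Kai $475; Judy $250; Ava $150; Aditya $100.
Dave has the top bid and wins; the price is the second-highest bid, $475.
Dave's payoff = $2275 − $475 = $1800. All other bidders lose, so their payoff is 0.

Kai $0, Judy $0, Ava $0, Dave $1800, Aditya $0.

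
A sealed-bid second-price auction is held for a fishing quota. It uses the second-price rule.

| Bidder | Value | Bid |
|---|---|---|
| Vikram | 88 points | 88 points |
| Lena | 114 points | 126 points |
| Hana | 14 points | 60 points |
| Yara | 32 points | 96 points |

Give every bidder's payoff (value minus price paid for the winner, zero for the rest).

Payoffs: Vikram 0 points, Lena 18 points, Hana 0 points, Yara 0 points.

Sorted high to low: Lena 126 points; Yara 96 points; Vikram 88 points; Hana 60 points.
Lena has the top bid and wins; the price is the second-highest bid, 96 points.
Lena's payoff = 114 points − 96 points = 18 points. All other bidders lose, so their payoff is 0.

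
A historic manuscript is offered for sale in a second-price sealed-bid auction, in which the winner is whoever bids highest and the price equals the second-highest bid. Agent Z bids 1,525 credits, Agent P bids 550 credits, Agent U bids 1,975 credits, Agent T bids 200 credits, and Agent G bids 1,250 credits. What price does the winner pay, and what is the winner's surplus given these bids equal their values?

Ordered from highest: Agent U 1,975 credits; Agent Z 1,525 credits; Agent G 1,250 credits; Agent P 550 credits; Agent T 200 credits.
Agent U is the highest bidder, so Agent U wins.
Under the second-price rule, the price is the second-highest bid: 1,525 credits.
Surplus = 1,975 credits − 1,525 credits = 450 credits.

The winner pays 1,525 credits for a surplus of 450 credits.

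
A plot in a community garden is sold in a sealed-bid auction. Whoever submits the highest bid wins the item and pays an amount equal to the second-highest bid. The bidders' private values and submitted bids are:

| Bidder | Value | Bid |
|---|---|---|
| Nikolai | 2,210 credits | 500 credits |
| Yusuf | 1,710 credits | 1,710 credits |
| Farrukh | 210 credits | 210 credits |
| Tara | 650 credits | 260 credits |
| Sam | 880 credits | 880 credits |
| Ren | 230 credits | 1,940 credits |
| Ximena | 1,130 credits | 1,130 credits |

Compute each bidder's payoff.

Payoffs: Nikolai 0 credits, Yusuf 0 credits, Farrukh 0 credits, Tara 0 credits, Sam 0 credits, Ren -1,480 credits, Ximena 0 credits.

Sorted high to low: Ren 1,940 credits > Yusuf 1,710 credits > Ximena 1,130 credits > Sam 880 credits > Nikolai 500 credits > Tara 260 credits > Farrukh 210 credits.
Ren has the top bid and wins; the price is the second-highest bid, 1,710 credits.
Ren's payoff = 230 credits − 1,710 credits = -1,480 credits. All other bidders lose, so their payoff is 0.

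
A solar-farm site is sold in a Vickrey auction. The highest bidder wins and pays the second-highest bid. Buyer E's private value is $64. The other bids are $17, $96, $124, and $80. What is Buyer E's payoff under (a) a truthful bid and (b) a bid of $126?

The highest competing bid is $124.
Bidding truthfully at $64: the top bid is $124 (a rival), so Buyer E loses. Payoff = $0.
Bidding $126: Buyer E has the top bid, wins, and pays the second-highest bid $124. Payoff = $64 − $124 = -$60.

(a) $0  (b) -$60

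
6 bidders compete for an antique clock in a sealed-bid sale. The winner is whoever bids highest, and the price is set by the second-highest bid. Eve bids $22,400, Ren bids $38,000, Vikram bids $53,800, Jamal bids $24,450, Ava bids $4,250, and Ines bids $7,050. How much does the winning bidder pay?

Ranking the bids: Vikram $53,800; Ren $38,000; Jamal $24,450; Eve $22,400; Ines $7,050; Ava $4,250.
Vikram has the highest bid, so Vikram wins.
The second-highest bid is $38,000, so that is what Vikram pays.

The winner pays $38,000.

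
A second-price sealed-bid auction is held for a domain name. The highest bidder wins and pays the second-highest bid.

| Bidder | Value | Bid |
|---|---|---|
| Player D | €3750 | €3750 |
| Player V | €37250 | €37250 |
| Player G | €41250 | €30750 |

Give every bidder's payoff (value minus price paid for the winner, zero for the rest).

Sorted high to low: Player V €37250 > Player G €30750 > Player D €3750.
Player V has the top bid and wins; the price is the second-highest bid, €30750.
Player V's payoff = €37250 − €30750 = €6500. All other bidders lose, so their payoff is 0.

Player D €0, Player V €6500, Player G €0.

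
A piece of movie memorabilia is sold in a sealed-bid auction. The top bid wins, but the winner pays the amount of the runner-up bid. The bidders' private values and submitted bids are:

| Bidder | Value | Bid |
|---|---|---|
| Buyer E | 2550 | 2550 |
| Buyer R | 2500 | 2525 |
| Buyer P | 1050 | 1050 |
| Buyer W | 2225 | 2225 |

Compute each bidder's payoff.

Payoffs: Buyer E 25, Buyer R 0, Buyer P 0, Buyer W 0.

Sorted high to low: Buyer E 2550; Buyer R 2525; Buyer W 2225; Buyer P 1050.
Buyer E has the top bid and wins; the price is the second-highest bid, 2525.
Buyer E's payoff = 2550 − 2525 = 25. All other bidders lose, so their payoff is 0.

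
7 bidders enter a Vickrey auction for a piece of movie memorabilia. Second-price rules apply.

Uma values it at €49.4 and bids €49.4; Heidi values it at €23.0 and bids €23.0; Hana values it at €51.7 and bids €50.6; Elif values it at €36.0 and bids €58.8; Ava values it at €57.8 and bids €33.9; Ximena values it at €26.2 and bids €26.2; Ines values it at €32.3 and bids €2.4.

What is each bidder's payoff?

Sorted high to low: Elif €58.8; Hana €50.6; Uma €49.4; Ava €33.9; Ximena €26.2; Heidi €23.0; Ines €2.4.
Elif has the top bid and wins; the price is the second-highest bid, €50.6.
Elif's payoff = €36.0 − €50.6 = -€14.6. All other bidders lose, so their payoff is 0.

Payoffs: Uma €0.0, Heidi €0.0, Hana €0.0, Elif -€14.6, Ava €0.0, Ximena €0.0, Ines €0.0.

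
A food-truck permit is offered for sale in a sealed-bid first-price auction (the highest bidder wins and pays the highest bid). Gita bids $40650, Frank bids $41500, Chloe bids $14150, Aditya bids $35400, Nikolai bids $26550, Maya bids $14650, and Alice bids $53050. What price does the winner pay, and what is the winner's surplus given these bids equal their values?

Ranking the bids: Alice $53050, then Frank $41500, then Gita $40650, then Aditya $35400, then Nikolai $26550, then Maya $14650, then Chloe $14150.
Alice is the highest bidder, so Alice wins.
Under the first-price rule, the price is the highest bid: $53050.
Surplus = $53050 − $53050 = $0.

The winner pays $53050 for a surplus of $0.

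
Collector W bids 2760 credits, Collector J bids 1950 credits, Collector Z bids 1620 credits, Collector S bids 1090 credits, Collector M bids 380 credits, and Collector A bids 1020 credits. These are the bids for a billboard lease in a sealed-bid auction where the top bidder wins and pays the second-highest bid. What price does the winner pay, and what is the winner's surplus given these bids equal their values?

Ranking the bids: Collector W 2760 credits > Collector J 1950 credits > Collector Z 1620 credits > Collector S 1090 credits > Collector A 1020 credits > Collector M 380 credits.
Collector W is the highest bidder, so Collector W wins.
Under the second-price rule, the price is the second-highest bid: 1950 credits.
Surplus = 2760 credits − 1950 credits = 810 credits.

Price 1950 credits; surplus 810 credits.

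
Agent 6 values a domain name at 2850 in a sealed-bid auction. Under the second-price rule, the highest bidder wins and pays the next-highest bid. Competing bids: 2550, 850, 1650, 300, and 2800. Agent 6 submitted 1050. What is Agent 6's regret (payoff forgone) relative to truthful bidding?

Payoff forgone: 50.

The highest competing bid is 2800.
Bidding truthfully at 2850: Agent 6 has the top bid, wins, and pays the second-highest bid 2800. Payoff = 2850 − 2800 = 50.
Bidding 1050: the top bid is 2800 (a rival), so Agent 6 loses. Payoff = 0.
Regret = truthful payoff − actual payoff = 50 − 0 = 50.
Deviating from a truthful bid can only lose payoff in a second-price auction — never gain.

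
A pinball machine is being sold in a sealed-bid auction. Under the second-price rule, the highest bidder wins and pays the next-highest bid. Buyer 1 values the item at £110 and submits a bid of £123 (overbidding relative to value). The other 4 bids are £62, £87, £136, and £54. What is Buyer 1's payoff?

Highest competing bid: £136.
Buyer 1's bid £123 is not the highest, so Buyer 1 loses, pays nothing, and earns zero payoff.

Payoff = £0.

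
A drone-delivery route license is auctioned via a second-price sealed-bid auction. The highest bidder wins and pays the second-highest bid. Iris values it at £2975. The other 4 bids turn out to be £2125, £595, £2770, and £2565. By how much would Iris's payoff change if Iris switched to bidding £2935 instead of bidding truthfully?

£0

The highest competing bid is £2770.
Bidding truthfully at £2975: Iris has the top bid, wins, and pays the second-highest bid £2770. Payoff = £2975 − £2770 = £205.
Bidding £2935: Iris has the top bid, wins, and pays the second-highest bid £2770. Payoff = £2975 − £2770 = £205.
Change = £205 − £205 = £0.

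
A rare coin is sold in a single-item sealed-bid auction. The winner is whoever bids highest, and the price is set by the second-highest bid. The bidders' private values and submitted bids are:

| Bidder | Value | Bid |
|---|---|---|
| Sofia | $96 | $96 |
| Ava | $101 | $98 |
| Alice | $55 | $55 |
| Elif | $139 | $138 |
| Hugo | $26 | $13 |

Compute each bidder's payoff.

Payoffs: Sofia $0, Ava $0, Alice $0, Elif $41, Hugo $0.

Ordered from highest: Elif $138; Ava $98; Sofia $96; Alice $55; Hugo $13.
Elif has the top bid and wins; the price is the second-highest bid, $98.
Elif's payoff = $139 − $98 = $41. All other bidders lose, so their payoff is 0.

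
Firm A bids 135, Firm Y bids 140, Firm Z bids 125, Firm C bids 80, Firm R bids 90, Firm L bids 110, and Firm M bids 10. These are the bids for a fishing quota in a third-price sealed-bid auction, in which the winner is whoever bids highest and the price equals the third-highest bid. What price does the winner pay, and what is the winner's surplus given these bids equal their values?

Price 125; surplus 15.

Ordered from highest: Firm Y 140 > Firm A 135 > Firm Z 125 > Firm L 110 > Firm R 90 > Firm C 80 > Firm M 10.
Firm Y is the highest bidder, so Firm Y wins.
Under the third-price rule, the price is the third-highest bid: 125.
Surplus = 140 − 125 = 15.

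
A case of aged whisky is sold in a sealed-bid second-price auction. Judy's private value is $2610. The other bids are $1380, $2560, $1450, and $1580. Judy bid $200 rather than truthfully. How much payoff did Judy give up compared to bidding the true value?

The highest competing bid is $2560.
Bidding truthfully at $2610: Judy has the top bid, wins, and pays the second-highest bid $2560. Payoff = $2610 − $2560 = $50.
Bidding $200: the top bid is $2560 (a rival), so Judy loses. Payoff = $0.
Regret = truthful payoff − actual payoff = $50 − $0 = $50.
Deviating from a truthful bid can only lose payoff in a second-price auction — never gain.

Payoff forgone: $50.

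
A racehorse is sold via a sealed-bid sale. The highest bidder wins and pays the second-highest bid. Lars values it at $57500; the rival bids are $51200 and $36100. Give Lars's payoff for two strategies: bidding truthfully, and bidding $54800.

Truthful: $6300; alternative: $6300.

The highest competing bid is $51200.
Bidding truthfully at $57500: Lars has the top bid, wins, and pays the second-highest bid $51200. Payoff = $57500 − $51200 = $6300.
Bidding $54800: Lars has the top bid, wins, and pays the second-highest bid $51200. Payoff = $57500 − $51200 = $6300.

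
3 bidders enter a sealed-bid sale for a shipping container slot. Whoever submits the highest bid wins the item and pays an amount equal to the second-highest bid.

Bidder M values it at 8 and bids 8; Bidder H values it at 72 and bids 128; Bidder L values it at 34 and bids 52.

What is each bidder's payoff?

Sorted high to low: Bidder H 128 > Bidder L 52 > Bidder M 8.
Bidder H has the top bid and wins; the price is the second-highest bid, 52.
Bidder H's payoff = 72 − 52 = 20. All other bidders lose, so their payoff is 0.

Bidder M 0, Bidder H 20, Bidder L 0.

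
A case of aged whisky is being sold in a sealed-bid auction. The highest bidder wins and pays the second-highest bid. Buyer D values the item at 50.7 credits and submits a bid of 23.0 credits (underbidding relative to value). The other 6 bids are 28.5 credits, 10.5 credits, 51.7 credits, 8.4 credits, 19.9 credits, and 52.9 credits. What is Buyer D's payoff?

Buyer D's payoff: 0.0 credits.

Highest competing bid: 52.9 credits.
Buyer D's bid 23.0 credits is not the highest, so Buyer D loses, pays nothing, and earns zero payoff.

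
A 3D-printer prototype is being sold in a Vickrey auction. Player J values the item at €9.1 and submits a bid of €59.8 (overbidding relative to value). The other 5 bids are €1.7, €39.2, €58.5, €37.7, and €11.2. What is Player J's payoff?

Highest competing bid: €58.5.
Player J's bid €59.8 is the highest overall, so Player J wins and pays the second-highest bid, €58.5.
Payoff = value − price = €9.1 − €58.5 = -€49.4.

-€49.4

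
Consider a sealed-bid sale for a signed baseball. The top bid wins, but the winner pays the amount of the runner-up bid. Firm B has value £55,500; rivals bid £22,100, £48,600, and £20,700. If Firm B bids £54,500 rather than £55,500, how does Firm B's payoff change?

The highest competing bid is £48,600.
Bidding truthfully at £55,500: Firm B has the top bid, wins, and pays the second-highest bid £48,600. Payoff = £55,500 − £48,600 = £6,900.
Bidding £54,500: Firm B has the top bid, wins, and pays the second-highest bid £48,600. Payoff = £55,500 − £48,600 = £6,900.
Change = £6,900 − £6,900 = £0.
The bid only affects whether you win, not the price — here both bids land on the same side of the top rival bid, so the deviation is payoff-neutral.

Change in payoff: £0.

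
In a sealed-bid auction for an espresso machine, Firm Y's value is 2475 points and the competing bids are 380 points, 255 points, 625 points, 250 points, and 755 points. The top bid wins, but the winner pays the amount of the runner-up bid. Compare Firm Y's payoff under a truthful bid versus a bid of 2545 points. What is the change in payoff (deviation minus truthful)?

The highest competing bid is 755 points.
Bidding truthfully at 2475 points: Firm Y has the top bid, wins, and pays the second-highest bid 755 points. Payoff = 2475 points − 755 points = 1720 points.
Bidding 2545 points: Firm Y has the top bid, wins, and pays the second-highest bid 755 points. Payoff = 2475 points − 755 points = 1720 points.
Change = 1720 points − 1720 points = 0 points.
The bid only affects whether you win, not the price — here both bids land on the same side of the top rival bid, so the deviation is payoff-neutral.

Payoff change: 0 points.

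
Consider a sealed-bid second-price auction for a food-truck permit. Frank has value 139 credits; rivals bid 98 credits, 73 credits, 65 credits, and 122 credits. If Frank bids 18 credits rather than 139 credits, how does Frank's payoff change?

Payoff change: -17 credits.

The highest competing bid is 122 credits.
Bidding truthfully at 139 credits: Frank has the top bid, wins, and pays the second-highest bid 122 credits. Payoff = 139 credits − 122 credits = 17 credits.
Bidding 18 credits: the top bid is 122 credits (a rival), so Frank loses. Payoff = 0 credits.
Change = 0 credits − 17 credits = -17 credits.
Deviating from a truthful bid can only lose payoff in a second-price auction — never gain.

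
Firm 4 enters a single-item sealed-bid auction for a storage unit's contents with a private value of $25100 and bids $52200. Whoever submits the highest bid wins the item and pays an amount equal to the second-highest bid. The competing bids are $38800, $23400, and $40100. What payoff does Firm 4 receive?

Highest competing bid: $40100.
Firm 4's bid $52200 is the highest overall, so Firm 4 wins and pays the second-highest bid, $40100.
Payoff = value − price = $25100 − $40100 = -$15000.

The bidder's payoff: -$15000.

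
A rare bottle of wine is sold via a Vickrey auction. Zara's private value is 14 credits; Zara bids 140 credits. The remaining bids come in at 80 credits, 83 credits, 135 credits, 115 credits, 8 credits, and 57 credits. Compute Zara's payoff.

Highest competing bid: 135 credits.
Zara's bid 140 credits is the highest overall, so Zara wins and pays the second-highest bid, 135 credits.
Payoff = value − price = 14 credits − 135 credits = -121 credits.
Overbidding won the item at a price above value — truthful bidding would have avoided this loss.

Zara's payoff: -121 credits.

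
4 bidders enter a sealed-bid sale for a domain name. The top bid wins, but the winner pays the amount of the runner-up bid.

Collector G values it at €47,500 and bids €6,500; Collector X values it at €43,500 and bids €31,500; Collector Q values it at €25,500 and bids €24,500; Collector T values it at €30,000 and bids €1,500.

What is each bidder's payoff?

Payoffs: Collector G €0, Collector X €19,000, Collector Q €0, Collector T €0.

Ranking the bids: Collector X €31,500; Collector Q €24,500; Collector G €6,500; Collector T €1,500.
Collector X has the top bid and wins; the price is the second-highest bid, €24,500.
Collector X's payoff = €43,500 − €24,500 = €19,000. All other bidders lose, so their payoff is 0.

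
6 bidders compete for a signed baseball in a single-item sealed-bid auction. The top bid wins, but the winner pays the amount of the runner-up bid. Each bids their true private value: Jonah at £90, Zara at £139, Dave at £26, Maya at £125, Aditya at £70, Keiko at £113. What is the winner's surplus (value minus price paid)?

£14

Bids in descending order: Zara £139 > Maya £125 > Keiko £113 > Jonah £90 > Aditya £70 > Dave £26.
Zara wins with the top bid and pays the second-highest, £125.
Surplus = £139 − £125 = £14.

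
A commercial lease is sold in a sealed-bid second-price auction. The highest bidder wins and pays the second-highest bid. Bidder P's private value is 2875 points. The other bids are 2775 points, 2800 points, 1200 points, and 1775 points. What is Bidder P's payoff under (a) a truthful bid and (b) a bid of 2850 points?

The highest competing bid is 2800 points.
Bidding truthfully at 2875 points: Bidder P has the top bid, wins, and pays the second-highest bid 2800 points. Payoff = 2875 points − 2800 points = 75 points.
Bidding 2850 points: Bidder P has the top bid, wins, and pays the second-highest bid 2800 points. Payoff = 2875 points − 2800 points = 75 points.
The bid only affects whether you win, not the price — here both bids land on the same side of the top rival bid, so the deviation is payoff-neutral.

(a) 75 points  (b) 75 points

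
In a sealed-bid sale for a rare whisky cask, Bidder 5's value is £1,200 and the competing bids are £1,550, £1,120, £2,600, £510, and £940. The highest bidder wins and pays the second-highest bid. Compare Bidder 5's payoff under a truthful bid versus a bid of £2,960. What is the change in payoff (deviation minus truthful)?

Payoff change: -£1,400.

The highest competing bid is £2,600.
Bidding truthfully at £1,200: the top bid is £2,600 (a rival), so Bidder 5 loses. Payoff = £0.
Bidding £2,960: Bidder 5 has the top bid, wins, and pays the second-highest bid £2,600. Payoff = £1,200 − £2,600 = -£1,400.
Change = -£1,400 − £0 = -£1,400.
Deviating from a truthful bid can only lose payoff in a second-price auction — never gain.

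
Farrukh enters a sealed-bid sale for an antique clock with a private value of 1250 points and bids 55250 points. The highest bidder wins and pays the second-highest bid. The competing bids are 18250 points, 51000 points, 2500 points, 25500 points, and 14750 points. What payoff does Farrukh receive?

Payoff = -49750 points.

Highest competing bid: 51000 points.
Farrukh's bid 55250 points is the highest overall, so Farrukh wins and pays the second-highest bid, 51000 points.
Payoff = value − price = 1250 points − 51000 points = -49750 points.
Overbidding won the item at a price above value — truthful bidding would have avoided this loss.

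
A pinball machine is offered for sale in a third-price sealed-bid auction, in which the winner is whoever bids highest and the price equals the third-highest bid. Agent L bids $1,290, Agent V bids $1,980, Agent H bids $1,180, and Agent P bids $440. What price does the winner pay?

Ordered from highest: Agent V $1,980; Agent L $1,290; Agent H $1,180; Agent P $440.
Agent V is the highest bidder, so Agent V wins.
Under the third-price rule, the price is the third-highest bid: $1,180.

The winner pays $1,180.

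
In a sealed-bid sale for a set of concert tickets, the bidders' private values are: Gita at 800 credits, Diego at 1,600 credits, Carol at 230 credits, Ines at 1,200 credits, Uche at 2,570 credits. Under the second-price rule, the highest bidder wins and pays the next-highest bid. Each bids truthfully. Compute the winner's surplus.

970 credits

Sorted high to low: Uche 2,570 credits, then Diego 1,600 credits, then Ines 1,200 credits, then Gita 800 credits, then Carol 230 credits.
Uche wins with the top bid and pays the second-highest, 1,600 credits.
Surplus = 2,570 credits − 1,600 credits = 970 credits.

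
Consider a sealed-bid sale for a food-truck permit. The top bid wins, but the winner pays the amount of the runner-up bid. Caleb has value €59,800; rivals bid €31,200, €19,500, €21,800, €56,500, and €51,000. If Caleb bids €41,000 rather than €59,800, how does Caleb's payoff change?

The highest competing bid is €56,500.
Bidding truthfully at €59,800: Caleb has the top bid, wins, and pays the second-highest bid €56,500. Payoff = €59,800 − €56,500 = €3,300.
Bidding €41,000: the top bid is €56,500 (a rival), so Caleb loses. Payoff = €0.
Change = €0 − €3,300 = -€3,300.
Deviating from a truthful bid can only lose payoff in a second-price auction — never gain.

Payoff change: -€3,300.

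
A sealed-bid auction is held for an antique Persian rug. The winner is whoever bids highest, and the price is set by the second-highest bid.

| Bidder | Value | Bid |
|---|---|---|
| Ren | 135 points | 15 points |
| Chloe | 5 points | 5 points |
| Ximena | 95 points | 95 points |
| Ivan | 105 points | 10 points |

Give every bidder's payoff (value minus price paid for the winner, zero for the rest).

Bids in descending order: Ximena 95 points, then Ren 15 points, then Ivan 10 points, then Chloe 5 points.
Ximena has the top bid and wins; the price is the second-highest bid, 15 points.
Ximena's payoff = 95 points − 15 points = 80 points. All other bidders lose, so their payoff is 0.

Ren 0 points, Chloe 0 points, Ximena 80 points, Ivan 0 points.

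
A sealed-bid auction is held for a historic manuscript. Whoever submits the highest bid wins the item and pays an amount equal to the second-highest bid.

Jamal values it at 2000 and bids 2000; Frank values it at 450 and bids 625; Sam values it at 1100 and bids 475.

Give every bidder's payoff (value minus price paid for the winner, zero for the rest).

Ranking the bids: Jamal 2000, then Frank 625, then Sam 475.
Jamal has the top bid and wins; the price is the second-highest bid, 625.
Jamal's payoff = 2000 − 625 = 1375. All other bidders lose, so their payoff is 0.

Jamal 1375, Frank 0, Sam 0.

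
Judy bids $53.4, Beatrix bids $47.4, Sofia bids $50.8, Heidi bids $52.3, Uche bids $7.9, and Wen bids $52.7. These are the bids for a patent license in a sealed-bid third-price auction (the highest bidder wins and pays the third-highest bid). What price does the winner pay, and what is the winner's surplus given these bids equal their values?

Ordered from highest: Judy $53.4 > Wen $52.7 > Heidi $52.3 > Sofia $50.8 > Beatrix $47.4 > Uche $7.9.
Judy is the highest bidder, so Judy wins.
Under the third-price rule, the price is the third-highest bid: $52.3.
Surplus = $53.4 − $52.3 = $1.1.

Price $52.3; surplus $1.1.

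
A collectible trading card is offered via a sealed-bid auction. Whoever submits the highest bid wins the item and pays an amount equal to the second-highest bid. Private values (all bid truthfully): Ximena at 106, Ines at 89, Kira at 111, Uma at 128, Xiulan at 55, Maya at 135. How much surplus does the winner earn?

7

Ranking the bids: Maya 135 > Uma 128 > Kira 111 > Ximena 106 > Ines 89 > Xiulan 55.
Maya wins with the top bid and pays the second-highest, 128.
Surplus = 135 − 128 = 7.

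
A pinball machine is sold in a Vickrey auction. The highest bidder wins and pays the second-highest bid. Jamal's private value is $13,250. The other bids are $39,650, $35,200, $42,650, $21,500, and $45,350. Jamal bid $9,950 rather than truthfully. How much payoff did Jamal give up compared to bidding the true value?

$0

The highest competing bid is $45,350.
Bidding truthfully at $13,250: the top bid is $45,350 (a rival), so Jamal loses. Payoff = $0.
Bidding $9,950: the top bid is $45,350 (a rival), so Jamal loses. Payoff = $0.
Regret = truthful payoff − actual payoff = $0 − $0 = $0.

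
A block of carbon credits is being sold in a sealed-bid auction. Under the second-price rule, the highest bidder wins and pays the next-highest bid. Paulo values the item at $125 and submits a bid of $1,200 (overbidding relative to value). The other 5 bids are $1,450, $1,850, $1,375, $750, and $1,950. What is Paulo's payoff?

Payoff = $0.

Highest competing bid: $1,950.
Paulo's bid $1,200 is not the highest, so Paulo loses, pays nothing, and earns zero payoff.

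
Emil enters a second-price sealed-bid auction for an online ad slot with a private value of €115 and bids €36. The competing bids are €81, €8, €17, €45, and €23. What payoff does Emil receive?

Highest competing bid: €81.
Emil's bid €36 is not the highest, so Emil loses, pays nothing, and earns zero payoff.

Payoff = €0.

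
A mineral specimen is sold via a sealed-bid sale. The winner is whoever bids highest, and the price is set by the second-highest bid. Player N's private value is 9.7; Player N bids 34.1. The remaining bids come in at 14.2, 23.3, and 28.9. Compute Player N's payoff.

-19.2

Highest competing bid: 28.9.
Player N's bid 34.1 is the highest overall, so Player N wins and pays the second-highest bid, 28.9.
Payoff = value − price = 9.7 − 28.9 = -19.2.
Overbidding won the item at a price above value — truthful bidding would have avoided this loss.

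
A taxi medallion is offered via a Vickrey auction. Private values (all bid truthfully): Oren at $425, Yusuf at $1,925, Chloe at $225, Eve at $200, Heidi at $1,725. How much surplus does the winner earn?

Winner's surplus: $200.

Ranking the bids: Yusuf $1,925, then Heidi $1,725, then Oren $425, then Chloe $225, then Eve $200.
Yusuf wins with the top bid and pays the second-highest, $1,725.
Surplus = $1,925 − $1,725 = $200.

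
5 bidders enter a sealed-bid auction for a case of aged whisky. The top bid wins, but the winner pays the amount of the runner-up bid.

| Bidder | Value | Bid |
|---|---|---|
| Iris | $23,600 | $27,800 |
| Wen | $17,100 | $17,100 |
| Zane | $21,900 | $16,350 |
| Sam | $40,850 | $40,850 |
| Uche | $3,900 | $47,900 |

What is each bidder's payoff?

Bids in descending order: Uche $47,900 > Sam $40,850 > Iris $27,800 > Wen $17,100 > Zane $16,350.
Uche has the top bid and wins; the price is the second-highest bid, $40,850.
Uche's payoff = $3,900 − $40,850 = -$36,950. All other bidders lose, so their payoff is 0.

Payoffs: Iris $0, Wen $0, Zane $0, Sam $0, Uche -$36,950.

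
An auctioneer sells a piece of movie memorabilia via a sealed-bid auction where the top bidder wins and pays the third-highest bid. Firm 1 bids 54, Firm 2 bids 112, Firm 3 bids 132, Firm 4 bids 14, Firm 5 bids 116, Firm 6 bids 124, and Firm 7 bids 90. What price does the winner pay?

The winner pays 116.

Sorted high to low: Firm 3 132 > Firm 6 124 > Firm 5 116 > Firm 2 112 > Firm 7 90 > Firm 1 54 > Firm 4 14.
Firm 3 is the highest bidder, so Firm 3 wins.
Under the third-price rule, the price is the third-highest bid: 116.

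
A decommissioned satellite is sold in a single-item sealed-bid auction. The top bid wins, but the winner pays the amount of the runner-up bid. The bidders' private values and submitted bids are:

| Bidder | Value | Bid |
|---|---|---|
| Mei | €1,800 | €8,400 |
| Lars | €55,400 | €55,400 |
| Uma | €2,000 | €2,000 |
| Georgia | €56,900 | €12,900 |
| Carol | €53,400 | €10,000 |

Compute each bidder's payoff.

Payoffs: Mei €0, Lars €42,500, Uma €0, Georgia €0, Carol €0.

Ordered from highest: Lars €55,400; Georgia €12,900; Carol €10,000; Mei €8,400; Uma €2,000.
Lars has the top bid and wins; the price is the second-highest bid, €12,900.
Lars's payoff = €55,400 − €12,900 = €42,500. All other bidders lose, so their payoff is 0.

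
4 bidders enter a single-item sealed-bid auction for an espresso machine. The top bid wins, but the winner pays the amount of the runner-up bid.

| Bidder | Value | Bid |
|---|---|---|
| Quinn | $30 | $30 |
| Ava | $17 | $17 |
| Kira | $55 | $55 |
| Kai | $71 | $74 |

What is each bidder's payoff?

Payoffs: Quinn $0, Ava $0, Kira $0, Kai $16.

Bids in descending order: Kai $74 > Kira $55 > Quinn $30 > Ava $17.
Kai has the top bid and wins; the price is the second-highest bid, $55.
Kai's payoff = $71 − $55 = $16. All other bidders lose, so their payoff is 0.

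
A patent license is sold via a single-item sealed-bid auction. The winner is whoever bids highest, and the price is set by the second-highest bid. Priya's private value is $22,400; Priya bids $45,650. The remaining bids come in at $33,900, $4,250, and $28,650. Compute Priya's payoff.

Priya's payoff: -$11,500.

Highest competing bid: $33,900.
Priya's bid $45,650 is the highest overall, so Priya wins and pays the second-highest bid, $33,900.
Payoff = value − price = $22,400 − $33,900 = -$11,500.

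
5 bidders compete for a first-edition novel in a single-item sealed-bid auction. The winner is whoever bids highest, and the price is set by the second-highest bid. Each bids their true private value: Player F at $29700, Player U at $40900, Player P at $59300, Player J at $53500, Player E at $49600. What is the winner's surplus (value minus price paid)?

Ranking the bids: Player P $59300 > Player J $53500 > Player E $49600 > Player U $40900 > Player F $29700.
Player P wins with the top bid and pays the second-highest, $53500.
Surplus = $59300 − $53500 = $5800.

Surplus = $5800.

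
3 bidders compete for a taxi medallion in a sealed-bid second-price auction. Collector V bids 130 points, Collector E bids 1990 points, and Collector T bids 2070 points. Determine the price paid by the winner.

Ranking the bids: Collector T 2070 points, then Collector E 1990 points, then Collector V 130 points.
Collector T has the highest bid, so Collector T wins.
The second-highest bid is 1990 points, so that is what Collector T pays.

The winner pays 1990 points.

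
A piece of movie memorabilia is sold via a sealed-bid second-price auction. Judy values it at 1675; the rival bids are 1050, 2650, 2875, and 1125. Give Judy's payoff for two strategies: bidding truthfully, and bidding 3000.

The highest competing bid is 2875.
Bidding truthfully at 1675: the top bid is 2875 (a rival), so Judy loses. Payoff = 0.
Bidding 3000: Judy has the top bid, wins, and pays the second-highest bid 2875. Payoff = 1675 − 2875 = -1200.
This is the dominant-strategy logic: truthful bidding weakly beats any alternative.

Truthful: 0; alternative: -1200.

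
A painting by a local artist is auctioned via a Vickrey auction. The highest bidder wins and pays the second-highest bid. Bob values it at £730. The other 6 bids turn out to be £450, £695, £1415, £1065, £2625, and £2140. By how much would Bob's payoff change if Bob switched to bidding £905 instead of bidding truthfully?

The highest competing bid is £2625.
Bidding truthfully at £730: the top bid is £2625 (a rival), so Bob loses. Payoff = £0.
Bidding £905: the top bid is £2625 (a rival), so Bob loses. Payoff = £0.
Change = £0 − £0 = £0.

£0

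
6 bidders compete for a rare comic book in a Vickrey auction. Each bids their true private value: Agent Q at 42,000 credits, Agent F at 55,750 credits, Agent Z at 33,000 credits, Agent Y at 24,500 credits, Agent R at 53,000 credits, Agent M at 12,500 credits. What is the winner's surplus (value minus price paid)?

2,750 credits

Sorted high to low: Agent F 55,750 credits, then Agent R 53,000 credits, then Agent Q 42,000 credits, then Agent Z 33,000 credits, then Agent Y 24,500 credits, then Agent M 12,500 credits.
Agent F wins with the top bid and pays the second-highest, 53,000 credits.
Surplus = 55,750 credits − 53,000 credits = 2,750 credits.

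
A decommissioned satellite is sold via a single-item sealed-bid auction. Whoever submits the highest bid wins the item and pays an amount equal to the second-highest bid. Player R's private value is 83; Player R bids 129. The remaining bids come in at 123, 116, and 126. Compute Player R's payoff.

Payoff = -43.

Highest competing bid: 126.
Player R's bid 129 is the highest overall, so Player R wins and pays the second-highest bid, 126.
Payoff = value − price = 83 − 126 = -43.
Overbidding won the item at a price above value — truthful bidding would have avoided this loss.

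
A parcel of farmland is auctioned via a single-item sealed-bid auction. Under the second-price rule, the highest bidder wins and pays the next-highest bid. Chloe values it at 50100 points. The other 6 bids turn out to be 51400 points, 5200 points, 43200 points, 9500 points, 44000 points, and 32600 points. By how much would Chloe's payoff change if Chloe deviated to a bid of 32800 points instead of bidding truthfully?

0 points

The highest competing bid is 51400 points.
Bidding truthfully at 50100 points: the top bid is 51400 points (a rival), so Chloe loses. Payoff = 0 points.
Bidding 32800 points: the top bid is 51400 points (a rival), so Chloe loses. Payoff = 0 points.
Change = 0 points − 0 points = 0 points.
The bid only affects whether you win, not the price — here both bids land on the same side of the top rival bid, so the deviation is payoff-neutral.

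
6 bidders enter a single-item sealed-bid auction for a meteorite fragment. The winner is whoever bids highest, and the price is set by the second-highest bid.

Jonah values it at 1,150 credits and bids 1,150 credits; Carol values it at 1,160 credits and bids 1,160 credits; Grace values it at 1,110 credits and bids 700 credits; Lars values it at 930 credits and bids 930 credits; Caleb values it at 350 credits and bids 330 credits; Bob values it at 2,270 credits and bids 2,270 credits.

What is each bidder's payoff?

Ordered from highest: Bob 2,270 credits > Carol 1,160 credits > Jonah 1,150 credits > Lars 930 credits > Grace 700 credits > Caleb 330 credits.
Bob has the top bid and wins; the price is the second-highest bid, 1,160 credits.
Bob's payoff = 2,270 credits − 1,160 credits = 1,110 credits. All other bidders lose, so their payoff is 0.

Payoffs: Jonah 0 credits, Carol 0 credits, Grace 0 credits, Lars 0 credits, Caleb 0 credits, Bob 1,110 credits.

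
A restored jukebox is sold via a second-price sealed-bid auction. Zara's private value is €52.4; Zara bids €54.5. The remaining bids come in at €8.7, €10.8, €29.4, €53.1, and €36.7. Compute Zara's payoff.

Highest competing bid: €53.1.
Zara's bid €54.5 is the highest overall, so Zara wins and pays the second-highest bid, €53.1.
Payoff = value − price = €52.4 − €53.1 = -€0.7.
Overbidding won the item at a price above value — truthful bidding would have avoided this loss.

Zara's payoff: -€0.7.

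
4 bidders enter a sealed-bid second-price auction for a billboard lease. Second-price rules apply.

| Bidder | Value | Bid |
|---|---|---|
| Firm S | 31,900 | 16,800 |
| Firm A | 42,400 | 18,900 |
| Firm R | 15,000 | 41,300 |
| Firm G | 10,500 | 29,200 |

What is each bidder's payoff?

Sorted high to low: Firm R 41,300, then Firm G 29,200, then Firm A 18,900, then Firm S 16,800.
Firm R has the top bid and wins; the price is the second-highest bid, 29,200.
Firm R's payoff = 15,000 − 29,200 = -14,200. All other bidders lose, so their payoff is 0.

Payoffs: Firm S 0, Firm A 0, Firm R -14,200, Firm G 0.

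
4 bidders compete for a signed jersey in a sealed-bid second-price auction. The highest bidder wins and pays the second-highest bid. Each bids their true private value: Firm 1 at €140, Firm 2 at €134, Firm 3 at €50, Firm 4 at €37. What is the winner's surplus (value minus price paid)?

Bids in descending order: Firm 1 €140 > Firm 2 €134 > Firm 3 €50 > Firm 4 €37.
Firm 1 wins with the top bid and pays the second-highest, €134.
Surplus = €140 − €134 = €6.

€6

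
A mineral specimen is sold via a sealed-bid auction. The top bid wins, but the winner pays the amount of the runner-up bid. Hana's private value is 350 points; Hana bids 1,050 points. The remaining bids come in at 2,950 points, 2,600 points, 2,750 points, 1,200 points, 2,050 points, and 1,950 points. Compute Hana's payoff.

Highest competing bid: 2,950 points.
Hana's bid 1,050 points is not the highest, so Hana loses, pays nothing, and earns zero payoff.

Hana's payoff: 0 points.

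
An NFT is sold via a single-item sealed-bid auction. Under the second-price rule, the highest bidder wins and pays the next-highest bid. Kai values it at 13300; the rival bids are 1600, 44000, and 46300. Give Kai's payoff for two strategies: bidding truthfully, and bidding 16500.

The highest competing bid is 46300.
Bidding truthfully at 13300: the top bid is 46300 (a rival), so Kai loses. Payoff = 0.
Bidding 16500: the top bid is 46300 (a rival), so Kai loses. Payoff = 0.
The bid only affects whether you win, not the price — here both bids land on the same side of the top rival bid, so the deviation is payoff-neutral.

(a) 0  (b) 0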